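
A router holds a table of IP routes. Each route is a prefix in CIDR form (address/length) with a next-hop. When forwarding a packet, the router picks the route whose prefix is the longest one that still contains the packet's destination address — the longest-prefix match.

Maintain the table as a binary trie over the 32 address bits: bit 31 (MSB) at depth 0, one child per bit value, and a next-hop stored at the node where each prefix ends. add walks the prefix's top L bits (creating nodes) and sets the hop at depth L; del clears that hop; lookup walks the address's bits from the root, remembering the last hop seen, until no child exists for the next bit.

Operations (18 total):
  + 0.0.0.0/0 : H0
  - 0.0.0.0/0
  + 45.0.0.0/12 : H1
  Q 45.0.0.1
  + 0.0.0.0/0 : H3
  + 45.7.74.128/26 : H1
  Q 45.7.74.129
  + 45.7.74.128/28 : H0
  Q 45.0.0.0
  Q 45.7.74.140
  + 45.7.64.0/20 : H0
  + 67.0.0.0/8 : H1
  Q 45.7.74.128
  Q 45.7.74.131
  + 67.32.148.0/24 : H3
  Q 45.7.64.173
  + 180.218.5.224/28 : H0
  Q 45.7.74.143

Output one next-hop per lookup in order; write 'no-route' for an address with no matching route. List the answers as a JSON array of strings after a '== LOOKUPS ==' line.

Trace:
  add 0.0.0.0/0 -> H0 at depth 0
  del 0.0.0.0/0 (clear depth 0)
  add 45.0.0.0/12 -> H1 at depth 12
  ? 45.0.0.1  path d0:-→d1:-→d2:-→d3:-→d4:-→d5:-→d6:-→d7:-→d8:-→d9:-→d10:-→d11:-→d12:H1  best=H1
  add 0.0.0.0/0 -> H3 at depth 0
  add 45.7.74.128/26 -> H1 at depth 26
  ? 45.7.74.129  path d0:H3→d1:-→d2:-→d3:-→d4:-→d5:-→d6:-→d7:-→d8:-→d9:-→d10:-→d11:-→d12:H1→d13:-→d14:-→d15:-→d16:-→d17:-→d18:-→d19:-→d20:-→d21:-→d22:-→d23:-→d24:-→d25:-→d26:H1  best=H1
  add 45.7.74.128/28 -> H0 at depth 28
  ? 45.0.0.0  path d0:H3→d1:-→d2:-→d3:-→d4:-→d5:-→d6:-→d7:-→d8:-→d9:-→d10:-→d11:-→d12:H1→d13:-  best=H1
  ? 45.7.74.140  path d0:H3→d1:-→d2:-→d3:-→d4:-→d5:-→d6:-→d7:-→d8:-→d9:-→d10:-→d11:-→d12:H1→d13:-→d14:-→d15:-→d16:-→d17:-→d18:-→d19:-→d20:-→d21:-→d22:-→d23:-→d24:-→d25:-→d26:H1→d27:-→d28:H0  best=H0
  add 45.7.64.0/20 -> H0 at depth 20
  add 67.0.0.0/8 -> H1 at depth 8
  ? 45.7.74.128  path d0:H3→d1:-→d2:-→d3:-→d4:-→d5:-→d6:-→d7:-→d8:-→d9:-→d10:-→d11:-→d12:H1→d13:-→d14:-→d15:-→d16:-→d17:-→d18:-→d19:-→d20:H0→d21:-→d22:-→d23:-→d24:-→d25:-→d26:H1→d27:-→d28:H0  best=H0
  ? 45.7.74.131  path d0:H3→d1:-→d2:-→d3:-→d4:-→d5:-→d6:-→d7:-→d8:-→d9:-→d10:-→d11:-→d12:H1→d13:-→d14:-→d15:-→d16:-→d17:-→d18:-→d19:-→d20:H0→d21:-→d22:-→d23:-→d24:-→d25:-→d26:H1→d27:-→d28:H0  best=H0
  add 67.32.148.0/24 -> H3 at depth 24
  ? 45.7.64.173  path d0:H3→d1:-→d2:-→d3:-→d4:-→d5:-→d6:-→d7:-→d8:-→d9:-→d10:-→d11:-→d12:H1→d13:-→d14:-→d15:-→d16:-→d17:-→d18:-→d19:-→d20:H0  best=H0
  add 180.218.5.224/28 -> H0 at depth 28
  ? 45.7.74.143  path d0:H3→d1:-→d2:-→d3:-→d4:-→d5:-→d6:-→d7:-→d8:-→d9:-→d10:-→d11:-→d12:H1→d13:-→d14:-→d15:-→d16:-→d17:-→d18:-→d19:-→d20:H0→d21:-→d22:-→d23:-→d24:-→d25:-→d26:H1→d27:-→d28:H0  best=H0

== LOOKUPS ==
["H1","H1","H1","H0","H0","H0","H0","H0"]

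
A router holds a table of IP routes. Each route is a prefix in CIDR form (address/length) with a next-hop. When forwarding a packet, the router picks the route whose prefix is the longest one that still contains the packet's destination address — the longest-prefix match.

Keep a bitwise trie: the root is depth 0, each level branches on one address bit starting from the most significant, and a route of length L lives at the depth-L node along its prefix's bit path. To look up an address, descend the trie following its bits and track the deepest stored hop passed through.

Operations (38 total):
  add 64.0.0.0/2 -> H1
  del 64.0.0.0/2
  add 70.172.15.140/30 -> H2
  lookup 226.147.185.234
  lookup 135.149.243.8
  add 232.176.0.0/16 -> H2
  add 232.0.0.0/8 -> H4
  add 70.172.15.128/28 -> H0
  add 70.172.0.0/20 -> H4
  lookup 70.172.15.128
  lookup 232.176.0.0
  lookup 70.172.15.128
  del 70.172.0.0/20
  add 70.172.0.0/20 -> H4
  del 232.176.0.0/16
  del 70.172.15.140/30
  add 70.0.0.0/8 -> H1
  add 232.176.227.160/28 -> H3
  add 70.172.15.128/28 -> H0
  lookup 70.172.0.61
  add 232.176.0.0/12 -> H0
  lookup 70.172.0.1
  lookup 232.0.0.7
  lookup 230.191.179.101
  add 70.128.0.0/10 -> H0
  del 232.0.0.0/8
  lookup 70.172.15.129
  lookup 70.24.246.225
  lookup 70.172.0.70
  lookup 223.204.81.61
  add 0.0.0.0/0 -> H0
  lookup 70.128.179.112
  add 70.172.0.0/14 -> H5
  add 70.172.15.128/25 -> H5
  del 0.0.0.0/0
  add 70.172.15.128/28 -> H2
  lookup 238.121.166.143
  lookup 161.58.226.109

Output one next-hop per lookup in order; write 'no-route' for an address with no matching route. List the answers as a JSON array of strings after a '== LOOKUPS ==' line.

Apply in order:
  + 64.0.0.0/2 (H1) depth=2
  del 64.0.0.0/2 (clear depth 2)
  + 70.172.15.140/30 (H2) depth=30
  lookup 226.147.185.234: bits ε walk d0:- -> no-route
  lookup 135.149.243.8: bits ε walk d0:- -> no-route
  + 232.176.0.0/16 (H2) depth=16
  + 232.0.0.0/8 (H4) depth=8
  + 70.172.15.128/28 (H0) depth=28
  + 70.172.0.0/20 (H4) depth=20
  lookup 70.172.15.128: bits 0100011010101100000011111000 walk d0:-→d1:-→d2:-→d3:-→d4:-→d5:-→d6:-→d7:-→d8:-→d9:-→d10:-→d11:-→d12:-→d13:-→d14:-→d15:-→d16:-→d17:-→d18:-→d19:-→d20:H4→d21:-→d22:-→d23:-→d24:-→d25:-→d26:-→d27:-→d28:H0 -> H0
  lookup 232.176.0.0: bits 1110100010110000 walk d0:-→d1:-→d2:-→d3:-→d4:-→d5:-→d6:-→d7:-→d8:H4→d9:-→d10:-→d11:-→d12:-→d13:-→d14:-→d15:-→d16:H2 -> H2
  lookup 70.172.15.128: bits 0100011010101100000011111000 walk d0:-→d1:-→d2:-→d3:-→d4:-→d5:-→d6:-→d7:-→d8:-→d9:-→d10:-→d11:-→d12:-→d13:-→d14:-→d15:-→d16:-→d17:-→d18:-→d19:-→d20:H4→d21:-→d22:-→d23:-→d24:-→d25:-→d26:-→d27:-→d28:H0 -> H0
  del 70.172.0.0/20 (clear depth 20)
  + 70.172.0.0/20 (H4) depth=20
  del 232.176.0.0/16 (clear depth 16)
  del 70.172.15.140/30 (clear depth 30)
  + 70.0.0.0/8 (H1) depth=8
  + 232.176.227.160/28 (H3) depth=28
  + 70.172.15.128/28 (H0) depth=28
  lookup 70.172.0.61: bits 01000110101011000000 walk d0:-→d1:-→d2:-→d3:-→d4:-→d5:-→d6:-→d7:-→d8:H1→d9:-→d10:-→d11:-→d12:-→d13:-→d14:-→d15:-→d16:-→d17:-→d18:-→d19:-→d20:H4 -> H4
  + 232.176.0.0/12 (H0) depth=12
  lookup 70.172.0.1: bits 01000110101011000000 walk d0:-→d1:-→d2:-→d3:-→d4:-→d5:-→d6:-→d7:-→d8:H1→d9:-→d10:-→d11:-→d12:-→d13:-→d14:-→d15:-→d16:-→d17:-→d18:-→d19:-→d20:H4 -> H4
  lookup 232.0.0.7: bits 11101000 walk d0:-→d1:-→d2:-→d3:-→d4:-→d5:-→d6:-→d7:-→d8:H4 -> H4
  lookup 230.191.179.101: bits 1110 walk d0:-→d1:-→d2:-→d3:-→d4:- -> no-route
  + 70.128.0.0/10 (H0) depth=10
  del 232.0.0.0/8 (clear depth 8)
  lookup 70.172.15.129: bits 0100011010101100000011111000 walk d0:-→d1:-→d2:-→d3:-→d4:-→d5:-→d6:-→d7:-→d8:H1→d9:-→d10:H0→d11:-→d12:-→d13:-→d14:-→d15:-→d16:-→d17:-→d18:-→d19:-→d20:H4→d21:-→d22:-→d23:-→d24:-→d25:-→d26:-→d27:-→d28:H0 -> H0
  lookup 70.24.246.225: bits 01000110 walk d0:-→d1:-→d2:-→d3:-→d4:-→d5:-→d6:-→d7:-→d8:H1 -> H1
  lookup 70.172.0.70: bits 01000110101011000000 walk d0:-→d1:-→d2:-→d3:-→d4:-→d5:-→d6:-→d7:-→d8:H1→d9:-→d10:H0→d11:-→d12:-→d13:-→d14:-→d15:-→d16:-→d17:-→d18:-→d19:-→d20:H4 -> H4
  lookup 223.204.81.61: bits 11 walk d0:-→d1:-→d2:- -> no-route
  + 0.0.0.0/0 (H0) depth=0
  lookup 70.128.179.112: bits 0100011010 walk d0:H0→d1:-→d2:-→d3:-→d4:-→d5:-→d6:-→d7:-→d8:H1→d9:-→d10:H0 -> H0
  + 70.172.0.0/14 (H5) depth=14
  + 70.172.15.128/25 (H5) depth=25
  del 0.0.0.0/0 (clear depth 0)
  + 70.172.15.128/28 (H2) depth=28
  lookup 238.121.166.143: bits 11101 walk d0:-→d1:-→d2:-→d3:-→d4:-→d5:- -> no-route
  lookup 161.58.226.109: bits 1 walk d0:-→d1:- -> no-route

== LOOKUPS ==
["no-route","no-route","H0","H2","H0","H4","H4","H4","no-route","H0","H1","H4","no-route","H0","no-route","no-route"]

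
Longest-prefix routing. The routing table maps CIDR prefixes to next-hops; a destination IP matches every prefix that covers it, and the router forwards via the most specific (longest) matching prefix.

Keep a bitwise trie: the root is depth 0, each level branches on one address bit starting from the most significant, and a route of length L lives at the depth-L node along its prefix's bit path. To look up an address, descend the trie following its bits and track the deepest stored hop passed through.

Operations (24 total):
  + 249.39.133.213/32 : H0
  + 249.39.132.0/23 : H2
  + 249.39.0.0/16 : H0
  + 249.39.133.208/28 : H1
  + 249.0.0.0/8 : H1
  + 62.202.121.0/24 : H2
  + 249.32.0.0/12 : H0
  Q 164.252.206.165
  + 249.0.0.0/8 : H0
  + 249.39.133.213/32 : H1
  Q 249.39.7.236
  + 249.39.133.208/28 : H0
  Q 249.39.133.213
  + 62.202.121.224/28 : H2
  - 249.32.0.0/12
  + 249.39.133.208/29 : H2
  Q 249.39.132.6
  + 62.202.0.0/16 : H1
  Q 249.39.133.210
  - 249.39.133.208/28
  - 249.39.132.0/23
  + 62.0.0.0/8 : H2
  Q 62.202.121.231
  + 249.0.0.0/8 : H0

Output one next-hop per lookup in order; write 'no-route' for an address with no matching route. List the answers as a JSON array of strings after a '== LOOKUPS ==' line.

Apply in order:
  add 249.39.133.213/32 -> H0 at depth 32
  add 249.39.132.0/23 -> H2 at depth 23
  add 249.39.0.0/16 -> H0 at depth 16
  add 249.39.133.208/28 -> H1 at depth 28
  add 249.0.0.0/8 -> H1 at depth 8
  add 62.202.121.0/24 -> H2 at depth 24
  add 249.32.0.0/12 -> H0 at depth 12
  Q 164.252.206.165: descend 1 ; hops seen [∅] ; pick no-route
  add 249.0.0.0/8 -> H0 at depth 8
  add 249.39.133.213/32 -> H1 at depth 32
  Q 249.39.7.236: descend 1111100100100111 ; hops seen [H0,H0,H0] ; pick H0
  add 249.39.133.208/28 -> H0 at depth 28
  Q 249.39.133.213: descend 11111001001001111000010111010101 ; hops seen [H0,H0,H0,H2,H0,H1] ; pick H1
  add 62.202.121.224/28 -> H2 at depth 28
  - 249.32.0.0/12 clear@12
  add 249.39.133.208/29 -> H2 at depth 29
  Q 249.39.132.6: descend 11111001001001111000010 ; hops seen [H0,H0,H2] ; pick H2
  add 62.202.0.0/16 -> H1 at depth 16
  Q 249.39.133.210: descend 11111001001001111000010111010 ; hops seen [H0,H0,H2,H0,H2] ; pick H2
  - 249.39.133.208/28 clear@28
  - 249.39.132.0/23 clear@23
  add 62.0.0.0/8 -> H2 at depth 8
  Q 62.202.121.231: descend 0011111011001010011110011110 ; hops seen [H2,H1,H2,H2] ; pick H2
  add 249.0.0.0/8 -> H0 at depth 8

== LOOKUPS ==
["no-route","H0","H1","H2","H2","H2"]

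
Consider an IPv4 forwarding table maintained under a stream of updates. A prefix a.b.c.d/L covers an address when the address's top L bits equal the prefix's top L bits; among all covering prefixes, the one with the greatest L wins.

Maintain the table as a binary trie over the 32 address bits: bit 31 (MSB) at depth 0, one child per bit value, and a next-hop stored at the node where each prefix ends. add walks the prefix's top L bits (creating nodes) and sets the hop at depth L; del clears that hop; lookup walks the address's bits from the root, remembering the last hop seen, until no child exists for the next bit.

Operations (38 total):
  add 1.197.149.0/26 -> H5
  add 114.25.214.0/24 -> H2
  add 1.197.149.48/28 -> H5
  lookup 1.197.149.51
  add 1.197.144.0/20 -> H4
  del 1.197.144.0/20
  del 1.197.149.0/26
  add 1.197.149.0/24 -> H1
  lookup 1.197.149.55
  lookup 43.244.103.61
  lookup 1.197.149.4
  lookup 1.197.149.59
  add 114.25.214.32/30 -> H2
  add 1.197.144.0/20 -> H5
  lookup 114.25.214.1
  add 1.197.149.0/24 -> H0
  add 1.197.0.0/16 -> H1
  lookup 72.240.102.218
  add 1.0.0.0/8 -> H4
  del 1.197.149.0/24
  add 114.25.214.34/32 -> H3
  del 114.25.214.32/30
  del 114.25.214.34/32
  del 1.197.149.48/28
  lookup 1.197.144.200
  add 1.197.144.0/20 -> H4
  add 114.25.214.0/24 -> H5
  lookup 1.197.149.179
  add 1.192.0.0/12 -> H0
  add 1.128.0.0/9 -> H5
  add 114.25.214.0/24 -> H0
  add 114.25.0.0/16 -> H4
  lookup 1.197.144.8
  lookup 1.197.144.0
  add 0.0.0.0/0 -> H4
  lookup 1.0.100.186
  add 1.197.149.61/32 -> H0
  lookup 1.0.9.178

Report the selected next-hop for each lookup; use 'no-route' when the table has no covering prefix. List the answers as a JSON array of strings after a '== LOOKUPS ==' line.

Apply in order:
  + 1.197.149.0/26 (H5) depth=26
  + 114.25.214.0/24 (H2) depth=24
  + 1.197.149.48/28 (H5) depth=28
  ? 1.197.149.51  path d0:-→d1:-→d2:-→d3:-→d4:-→d5:-→d6:-→d7:-→d8:-→d9:-→d10:-→d11:-→d12:-→d13:-→d14:-→d15:-→d16:-→d17:-→d18:-→d19:-→d20:-→d21:-→d22:-→d23:-→d24:-→d25:-→d26:H5→d27:-→d28:H5  best=H5
  + 1.197.144.0/20 (H4) depth=20
  del 1.197.144.0/20 (clear depth 20)
  del 1.197.149.0/26 (clear depth 26)
  + 1.197.149.0/24 (H1) depth=24
  ? 1.197.149.55  path d0:-→d1:-→d2:-→d3:-→d4:-→d5:-→d6:-→d7:-→d8:-→d9:-→d10:-→d11:-→d12:-→d13:-→d14:-→d15:-→d16:-→d17:-→d18:-→d19:-→d20:-→d21:-→d22:-→d23:-→d24:H1→d25:-→d26:-→d27:-→d28:H5  best=H5
  ? 43.244.103.61  path d0:-→d1:-→d2:-  best=no-route
  ? 1.197.149.4  path d0:-→d1:-→d2:-→d3:-→d4:-→d5:-→d6:-→d7:-→d8:-→d9:-→d10:-→d11:-→d12:-→d13:-→d14:-→d15:-→d16:-→d17:-→d18:-→d19:-→d20:-→d21:-→d22:-→d23:-→d24:H1→d25:-→d26:-  best=H1
  ? 1.197.149.59  path d0:-→d1:-→d2:-→d3:-→d4:-→d5:-→d6:-→d7:-→d8:-→d9:-→d10:-→d11:-→d12:-→d13:-→d14:-→d15:-→d16:-→d17:-→d18:-→d19:-→d20:-→d21:-→d22:-→d23:-→d24:H1→d25:-→d26:-→d27:-→d28:H5  best=H5
  + 114.25.214.32/30 (H2) depth=30
  + 1.197.144.0/20 (H5) depth=20
  ? 114.25.214.1  path d0:-→d1:-→d2:-→d3:-→d4:-→d5:-→d6:-→d7:-→d8:-→d9:-→d10:-→d11:-→d12:-→d13:-→d14:-→d15:-→d16:-→d17:-→d18:-→d19:-→d20:-→d21:-→d22:-→d23:-→d24:H2→d25:-→d26:-  best=H2
  + 1.197.149.0/24 (H0) depth=24
  + 1.197.0.0/16 (H1) depth=16
  ? 72.240.102.218  path d0:-→d1:-→d2:-  best=no-route
  + 1.0.0.0/8 (H4) depth=8
  del 1.197.149.0/24 (clear depth 24)
  + 114.25.214.34/32 (H3) depth=32
  del 114.25.214.32/30 (clear depth 30)
  del 114.25.214.34/32 (clear depth 32)
  del 1.197.149.48/28 (clear depth 28)
  ? 1.197.144.200  path d0:-→d1:-→d2:-→d3:-→d4:-→d5:-→d6:-→d7:-→d8:H4→d9:-→d10:-→d11:-→d12:-→d13:-→d14:-→d15:-→d16:H1→d17:-→d18:-→d19:-→d20:H5→d21:-  best=H5
  + 1.197.144.0/20 (H4) depth=20
  + 114.25.214.0/24 (H5) depth=24
  ? 1.197.149.179  path d0:-→d1:-→d2:-→d3:-→d4:-→d5:-→d6:-→d7:-→d8:H4→d9:-→d10:-→d11:-→d12:-→d13:-→d14:-→d15:-→d16:H1→d17:-→d18:-→d19:-→d20:H4→d21:-→d22:-→d23:-→d24:-  best=H4
  + 1.192.0.0/12 (H0) depth=12
  + 1.128.0.0/9 (H5) depth=9
  + 114.25.214.0/24 (H0) depth=24
  + 114.25.0.0/16 (H4) depth=16
  ? 1.197.144.8  path d0:-→d1:-→d2:-→d3:-→d4:-→d5:-→d6:-→d7:-→d8:H4→d9:H5→d10:-→d11:-→d12:H0→d13:-→d14:-→d15:-→d16:H1→d17:-→d18:-→d19:-→d20:H4→d21:-  best=H4
  ? 1.197.144.0  path d0:-→d1:-→d2:-→d3:-→d4:-→d5:-→d6:-→d7:-→d8:H4→d9:H5→d10:-→d11:-→d12:H0→d13:-→d14:-→d15:-→d16:H1→d17:-→d18:-→d19:-→d20:H4→d21:-  best=H4
  + 0.0.0.0/0 (H4) depth=0
  ? 1.0.100.186  path d0:H4→d1:-→d2:-→d3:-→d4:-→d5:-→d6:-→d7:-→d8:H4  best=H4
  + 1.197.149.61/32 (H0) depth=32
  ? 1.0.9.178  path d0:H4→d1:-→d2:-→d3:-→d4:-→d5:-→d6:-→d7:-→d8:H4  best=H4

== LOOKUPS ==
["H5","H5","no-route","H1","H5","H2","no-route","H5","H4","H4","H4","H4","H4"]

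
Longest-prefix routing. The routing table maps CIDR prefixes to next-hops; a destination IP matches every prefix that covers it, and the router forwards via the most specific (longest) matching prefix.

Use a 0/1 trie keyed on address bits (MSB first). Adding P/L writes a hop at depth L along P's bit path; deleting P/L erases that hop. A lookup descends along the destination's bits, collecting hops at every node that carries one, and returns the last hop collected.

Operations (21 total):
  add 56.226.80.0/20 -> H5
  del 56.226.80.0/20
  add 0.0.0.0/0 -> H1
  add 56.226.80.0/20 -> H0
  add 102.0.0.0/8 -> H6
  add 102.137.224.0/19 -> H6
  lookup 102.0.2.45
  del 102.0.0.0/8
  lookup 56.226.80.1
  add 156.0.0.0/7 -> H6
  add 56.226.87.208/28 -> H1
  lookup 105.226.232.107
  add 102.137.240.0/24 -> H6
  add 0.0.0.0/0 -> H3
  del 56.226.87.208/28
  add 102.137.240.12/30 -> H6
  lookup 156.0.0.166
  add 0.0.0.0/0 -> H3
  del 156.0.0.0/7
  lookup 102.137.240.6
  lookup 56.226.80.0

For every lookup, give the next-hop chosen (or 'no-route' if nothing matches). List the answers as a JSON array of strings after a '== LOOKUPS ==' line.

Process each operation:
  add 56.226.80.0/20 -> H5 at depth 20
  - 56.226.80.0/20 clear@20
  add 0.0.0.0/0 -> H1 at depth 0
  add 56.226.80.0/20 -> H0 at depth 20
  add 102.0.0.0/8 -> H6 at depth 8
  add 102.137.224.0/19 -> H6 at depth 19
  Q 102.0.2.45: descend 01100110 ; hops seen [H1,H6] ; pick H6
  - 102.0.0.0/8 clear@8
  Q 56.226.80.1: descend 00111000111000100101 ; hops seen [H1,H0] ; pick H0
  add 156.0.0.0/7 -> H6 at depth 7
  add 56.226.87.208/28 -> H1 at depth 28
  Q 105.226.232.107: descend 0110 ; hops seen [H1] ; pick H1
  add 102.137.240.0/24 -> H6 at depth 24
  add 0.0.0.0/0 -> H3 at depth 0
  - 56.226.87.208/28 clear@28
  add 102.137.240.12/30 -> H6 at depth 30
  Q 156.0.0.166: descend 1001110 ; hops seen [H3,H6] ; pick H6
  add 0.0.0.0/0 -> H3 at depth 0
  - 156.0.0.0/7 clear@7
  Q 102.137.240.6: descend 0110011010001001111100000000 ; hops seen [H3,H6,H6] ; pick H6
  Q 56.226.80.0: descend 001110001110001001010 ; hops seen [H3,H0] ; pick H0

== LOOKUPS ==
["H6","H0","H1","H6","H6","H0"]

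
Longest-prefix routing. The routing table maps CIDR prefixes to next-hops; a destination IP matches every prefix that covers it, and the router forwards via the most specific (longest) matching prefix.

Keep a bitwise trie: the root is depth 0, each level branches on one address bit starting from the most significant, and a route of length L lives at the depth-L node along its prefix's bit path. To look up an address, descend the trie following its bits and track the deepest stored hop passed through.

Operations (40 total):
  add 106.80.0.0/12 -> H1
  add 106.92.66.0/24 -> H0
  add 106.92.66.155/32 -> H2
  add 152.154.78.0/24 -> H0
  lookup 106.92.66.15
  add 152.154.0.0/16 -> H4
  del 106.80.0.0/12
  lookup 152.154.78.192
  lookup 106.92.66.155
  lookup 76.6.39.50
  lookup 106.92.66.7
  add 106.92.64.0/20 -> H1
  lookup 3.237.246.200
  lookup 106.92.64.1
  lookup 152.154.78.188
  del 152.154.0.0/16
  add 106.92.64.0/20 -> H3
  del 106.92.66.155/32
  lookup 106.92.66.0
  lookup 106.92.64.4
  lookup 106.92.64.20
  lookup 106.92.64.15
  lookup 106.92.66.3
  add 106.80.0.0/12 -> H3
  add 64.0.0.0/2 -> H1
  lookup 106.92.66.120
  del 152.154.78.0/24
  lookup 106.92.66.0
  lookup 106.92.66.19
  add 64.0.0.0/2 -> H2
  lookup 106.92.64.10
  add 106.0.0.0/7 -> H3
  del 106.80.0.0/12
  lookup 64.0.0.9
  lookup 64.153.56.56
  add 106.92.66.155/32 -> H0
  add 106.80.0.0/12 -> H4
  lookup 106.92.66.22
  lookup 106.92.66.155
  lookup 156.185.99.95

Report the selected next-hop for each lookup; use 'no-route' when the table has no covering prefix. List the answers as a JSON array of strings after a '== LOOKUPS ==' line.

Apply in order:
  add 106.80.0.0/12 -> H1 at depth 12
  add 106.92.66.0/24 -> H0 at depth 24
  add 106.92.66.155/32 -> H2 at depth 32
  add 152.154.78.0/24 -> H0 at depth 24
  ? 106.92.66.15  path d0:-→d1:-→d2:-→d3:-→d4:-→d5:-→d6:-→d7:-→d8:-→d9:-→d10:-→d11:-→d12:H1→d13:-→d14:-→d15:-→d16:-→d17:-→d18:-→d19:-→d20:-→d21:-→d22:-→d23:-→d24:H0  best=H0
  add 152.154.0.0/16 -> H4 at depth 16
  - 106.80.0.0/12 clear@12
  ? 152.154.78.192  path d0:-→d1:-→d2:-→d3:-→d4:-→d5:-→d6:-→d7:-→d8:-→d9:-→d10:-→d11:-→d12:-→d13:-→d14:-→d15:-→d16:H4→d17:-→d18:-→d19:-→d20:-→d21:-→d22:-→d23:-→d24:H0  best=H0
  ? 106.92.66.155  path d0:-→d1:-→d2:-→d3:-→d4:-→d5:-→d6:-→d7:-→d8:-→d9:-→d10:-→d11:-→d12:-→d13:-→d14:-→d15:-→d16:-→d17:-→d18:-→d19:-→d20:-→d21:-→d22:-→d23:-→d24:H0→d25:-→d26:-→d27:-→d28:-→d29:-→d30:-→d31:-→d32:H2  best=H2
  ? 76.6.39.50  path d0:-→d1:-→d2:-  best=no-route
  ? 106.92.66.7  path d0:-→d1:-→d2:-→d3:-→d4:-→d5:-→d6:-→d7:-→d8:-→d9:-→d10:-→d11:-→d12:-→d13:-→d14:-→d15:-→d16:-→d17:-→d18:-→d19:-→d20:-→d21:-→d22:-→d23:-→d24:H0  best=H0
  add 106.92.64.0/20 -> H1 at depth 20
  ? 3.237.246.200  path d0:-→d1:-  best=no-route
  ? 106.92.64.1  path d0:-→d1:-→d2:-→d3:-→d4:-→d5:-→d6:-→d7:-→d8:-→d9:-→d10:-→d11:-→d12:-→d13:-→d14:-→d15:-→d16:-→d17:-→d18:-→d19:-→d20:H1→d21:-→d22:-  best=H1
  ? 152.154.78.188  path d0:-→d1:-→d2:-→d3:-→d4:-→d5:-→d6:-→d7:-→d8:-→d9:-→d10:-→d11:-→d12:-→d13:-→d14:-→d15:-→d16:H4→d17:-→d18:-→d19:-→d20:-→d21:-→d22:-→d23:-→d24:H0  best=H0
  - 152.154.0.0/16 clear@16
  add 106.92.64.0/20 -> H3 at depth 20
  - 106.92.66.155/32 clear@32
  ? 106.92.66.0  path d0:-→d1:-→d2:-→d3:-→d4:-→d5:-→d6:-→d7:-→d8:-→d9:-→d10:-→d11:-→d12:-→d13:-→d14:-→d15:-→d16:-→d17:-→d18:-→d19:-→d20:H3→d21:-→d22:-→d23:-→d24:H0  best=H0
  ? 106.92.64.4  path d0:-→d1:-→d2:-→d3:-→d4:-→d5:-→d6:-→d7:-→d8:-→d9:-→d10:-→d11:-→d12:-→d13:-→d14:-→d15:-→d16:-→d17:-→d18:-→d19:-→d20:H3→d21:-→d22:-  best=H3
  ? 106.92.64.20  path d0:-→d1:-→d2:-→d3:-→d4:-→d5:-→d6:-→d7:-→d8:-→d9:-→d10:-→d11:-→d12:-→d13:-→d14:-→d15:-→d16:-→d17:-→d18:-→d19:-→d20:H3→d21:-→d22:-  best=H3
  ? 106.92.64.15  path d0:-→d1:-→d2:-→d3:-→d4:-→d5:-→d6:-→d7:-→d8:-→d9:-→d10:-→d11:-→d12:-→d13:-→d14:-→d15:-→d16:-→d17:-→d18:-→d19:-→d20:H3→d21:-→d22:-  best=H3
  ? 106.92.66.3  path d0:-→d1:-→d2:-→d3:-→d4:-→d5:-→d6:-→d7:-→d8:-→d9:-→d10:-→d11:-→d12:-→d13:-→d14:-→d15:-→d16:-→d17:-→d18:-→d19:-→d20:H3→d21:-→d22:-→d23:-→d24:H0  best=H0
  add 106.80.0.0/12 -> H3 at depth 12
  add 64.0.0.0/2 -> H1 at depth 2
  ? 106.92.66.120  path d0:-→d1:-→d2:H1→d3:-→d4:-→d5:-→d6:-→d7:-→d8:-→d9:-→d10:-→d11:-→d12:H3→d13:-→d14:-→d15:-→d16:-→d17:-→d18:-→d19:-→d20:H3→d21:-→d22:-→d23:-→d24:H0  best=H0
  - 152.154.78.0/24 clear@24
  ? 106.92.66.0  path d0:-→d1:-→d2:H1→d3:-→d4:-→d5:-→d6:-→d7:-→d8:-→d9:-→d10:-→d11:-→d12:H3→d13:-→d14:-→d15:-→d16:-→d17:-→d18:-→d19:-→d20:H3→d21:-→d22:-→d23:-→d24:H0  best=H0
  ? 106.92.66.19  path d0:-→d1:-→d2:H1→d3:-→d4:-→d5:-→d6:-→d7:-→d8:-→d9:-→d10:-→d11:-→d12:H3→d13:-→d14:-→d15:-→d16:-→d17:-→d18:-→d19:-→d20:H3→d21:-→d22:-→d23:-→d24:H0  best=H0
  add 64.0.0.0/2 -> H2 at depth 2
  ? 106.92.64.10  path d0:-→d1:-→d2:H2→d3:-→d4:-→d5:-→d6:-→d7:-→d8:-→d9:-→d10:-→d11:-→d12:H3→d13:-→d14:-→d15:-→d16:-→d17:-→d18:-→d19:-→d20:H3→d21:-→d22:-  best=H3
  add 106.0.0.0/7 -> H3 at depth 7
  - 106.80.0.0/12 clear@12
  ? 64.0.0.9  path d0:-→d1:-→d2:H2  best=H2
  ? 64.153.56.56  path d0:-→d1:-→d2:H2  best=H2
  add 106.92.66.155/32 -> H0 at depth 32
  add 106.80.0.0/12 -> H4 at depth 12
  ? 106.92.66.22  path d0:-→d1:-→d2:H2→d3:-→d4:-→d5:-→d6:-→d7:H3→d8:-→d9:-→d10:-→d11:-→d12:H4→d13:-→d14:-→d15:-→d16:-→d17:-→d18:-→d19:-→d20:H3→d21:-→d22:-→d23:-→d24:H0  best=H0
  ? 106.92.66.155  path d0:-→d1:-→d2:H2→d3:-→d4:-→d5:-→d6:-→d7:H3→d8:-→d9:-→d10:-→d11:-→d12:H4→d13:-→d14:-→d15:-→d16:-→d17:-→d18:-→d19:-→d20:H3→d21:-→d22:-→d23:-→d24:H0→d25:-→d26:-→d27:-→d28:-→d29:-→d30:-→d31:-→d32:H0  best=H0
  ? 156.185.99.95  path d0:-→d1:-→d2:-→d3:-→d4:-→d5:-  best=no-route

== LOOKUPS ==
["H0","H0","H2","no-route","H0","no-route","H1","H0","H0","H3","H3","H3","H0","H0","H0","H0","H3","H2","H2","H0","H0","no-route"]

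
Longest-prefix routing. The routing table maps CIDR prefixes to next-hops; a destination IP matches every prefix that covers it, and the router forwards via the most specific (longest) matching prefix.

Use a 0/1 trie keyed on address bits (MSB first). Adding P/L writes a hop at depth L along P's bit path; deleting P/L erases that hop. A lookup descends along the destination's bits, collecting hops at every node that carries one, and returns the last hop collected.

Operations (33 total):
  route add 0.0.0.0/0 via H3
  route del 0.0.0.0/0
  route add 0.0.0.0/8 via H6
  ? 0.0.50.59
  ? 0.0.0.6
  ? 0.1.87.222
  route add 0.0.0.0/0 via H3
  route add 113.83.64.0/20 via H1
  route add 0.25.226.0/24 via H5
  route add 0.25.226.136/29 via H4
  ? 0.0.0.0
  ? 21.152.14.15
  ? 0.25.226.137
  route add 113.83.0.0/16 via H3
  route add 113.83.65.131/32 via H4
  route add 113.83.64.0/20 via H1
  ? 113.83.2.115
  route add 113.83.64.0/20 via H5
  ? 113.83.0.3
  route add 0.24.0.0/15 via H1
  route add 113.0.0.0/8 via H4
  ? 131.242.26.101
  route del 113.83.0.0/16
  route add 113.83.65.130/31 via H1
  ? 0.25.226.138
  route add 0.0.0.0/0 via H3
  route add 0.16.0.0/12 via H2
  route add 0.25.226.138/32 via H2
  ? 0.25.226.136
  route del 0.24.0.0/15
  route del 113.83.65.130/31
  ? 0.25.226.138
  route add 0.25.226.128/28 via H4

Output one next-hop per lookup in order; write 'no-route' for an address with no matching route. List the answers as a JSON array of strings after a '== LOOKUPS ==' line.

Trace:
  + 0.0.0.0/0 (H3) depth=0
  - 0.0.0.0/0 clear@0
  + 0.0.0.0/8 (H6) depth=8
  Q 0.0.50.59: descend 00000000 ; hops seen [H6] ; pick H6
  Q 0.0.0.6: descend 00000000 ; hops seen [H6] ; pick H6
  Q 0.1.87.222: descend 00000000 ; hops seen [H6] ; pick H6
  + 0.0.0.0/0 (H3) depth=0
  + 113.83.64.0/20 (H1) depth=20
  + 0.25.226.0/24 (H5) depth=24
  + 0.25.226.136/29 (H4) depth=29
  Q 0.0.0.0: descend 00000000000 ; hops seen [H3,H6] ; pick H6
  Q 21.152.14.15: descend 000 ; hops seen [H3] ; pick H3
  Q 0.25.226.137: descend 00000000000110011110001010001 ; hops seen [H3,H6,H5,H4] ; pick H4
  + 113.83.0.0/16 (H3) depth=16
  + 113.83.65.131/32 (H4) depth=32
  + 113.83.64.0/20 (H1) depth=20
  Q 113.83.2.115: descend 01110001010100110 ; hops seen [H3,H3] ; pick H3
  + 113.83.64.0/20 (H5) depth=20
  Q 113.83.0.3: descend 01110001010100110 ; hops seen [H3,H3] ; pick H3
  + 0.24.0.0/15 (H1) depth=15
  + 113.0.0.0/8 (H4) depth=8
  Q 131.242.26.101: descend ε ; hops seen [H3] ; pick H3
  - 113.83.0.0/16 clear@16
  + 113.83.65.130/31 (H1) depth=31
  Q 0.25.226.138: descend 00000000000110011110001010001 ; hops seen [H3,H6,H1,H5,H4] ; pick H4
  + 0.0.0.0/0 (H3) depth=0
  + 0.16.0.0/12 (H2) depth=12
  + 0.25.226.138/32 (H2) depth=32
  Q 0.25.226.136: descend 000000000001100111100010100010 ; hops seen [H3,H6,H2,H1,H5,H4] ; pick H4
  - 0.24.0.0/15 clear@15
  - 113.83.65.130/31 clear@31
  Q 0.25.226.138: descend 00000000000110011110001010001010 ; hops seen [H3,H6,H2,H5,H4,H2] ; pick H2
  + 0.25.226.128/28 (H4) depth=28

== LOOKUPS ==
["H6","H6","H6","H6","H3","H4","H3","H3","H3","H4","H4","H2"]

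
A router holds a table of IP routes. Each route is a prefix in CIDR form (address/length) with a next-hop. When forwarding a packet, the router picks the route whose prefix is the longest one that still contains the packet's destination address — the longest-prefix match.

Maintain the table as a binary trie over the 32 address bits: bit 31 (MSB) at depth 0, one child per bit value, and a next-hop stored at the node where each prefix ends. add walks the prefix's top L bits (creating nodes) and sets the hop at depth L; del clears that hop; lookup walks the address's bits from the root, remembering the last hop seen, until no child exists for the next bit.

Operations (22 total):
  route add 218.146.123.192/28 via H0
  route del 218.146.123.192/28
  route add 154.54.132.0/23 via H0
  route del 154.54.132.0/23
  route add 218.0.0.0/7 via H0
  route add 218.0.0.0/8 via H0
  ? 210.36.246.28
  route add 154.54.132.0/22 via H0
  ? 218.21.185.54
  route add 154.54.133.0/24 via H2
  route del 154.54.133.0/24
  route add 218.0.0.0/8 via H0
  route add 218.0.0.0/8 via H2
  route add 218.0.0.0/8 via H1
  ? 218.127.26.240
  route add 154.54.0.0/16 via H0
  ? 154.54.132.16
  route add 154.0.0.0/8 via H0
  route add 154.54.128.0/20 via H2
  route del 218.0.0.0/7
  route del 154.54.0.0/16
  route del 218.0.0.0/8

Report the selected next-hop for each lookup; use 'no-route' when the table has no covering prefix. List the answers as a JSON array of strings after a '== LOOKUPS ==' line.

Trace:
  + 218.146.123.192/28 (H0) depth=28
  - 218.146.123.192/28 clear@28
  + 154.54.132.0/23 (H0) depth=23
  - 154.54.132.0/23 clear@23
  + 218.0.0.0/7 (H0) depth=7
  + 218.0.0.0/8 (H0) depth=8
  Q 210.36.246.28: descend 1101 ; hops seen [∅] ; pick no-route
  + 154.54.132.0/22 (H0) depth=22
  Q 218.21.185.54: descend 11011010 ; hops seen [H0,H0] ; pick H0
  + 154.54.133.0/24 (H2) depth=24
  - 154.54.133.0/24 clear@24
  + 218.0.0.0/8 (H0) depth=8
  + 218.0.0.0/8 (H2) depth=8
  + 218.0.0.0/8 (H1) depth=8
  Q 218.127.26.240: descend 11011010 ; hops seen [H0,H1] ; pick H1
  + 154.54.0.0/16 (H0) depth=16
  Q 154.54.132.16: descend 10011010001101101000010 ; hops seen [H0,H0] ; pick H0
  + 154.0.0.0/8 (H0) depth=8
  + 154.54.128.0/20 (H2) depth=20
  - 218.0.0.0/7 clear@7
  - 154.54.0.0/16 clear@16
  - 218.0.0.0/8 clear@8

== LOOKUPS ==
["no-route","H0","H1","H0"]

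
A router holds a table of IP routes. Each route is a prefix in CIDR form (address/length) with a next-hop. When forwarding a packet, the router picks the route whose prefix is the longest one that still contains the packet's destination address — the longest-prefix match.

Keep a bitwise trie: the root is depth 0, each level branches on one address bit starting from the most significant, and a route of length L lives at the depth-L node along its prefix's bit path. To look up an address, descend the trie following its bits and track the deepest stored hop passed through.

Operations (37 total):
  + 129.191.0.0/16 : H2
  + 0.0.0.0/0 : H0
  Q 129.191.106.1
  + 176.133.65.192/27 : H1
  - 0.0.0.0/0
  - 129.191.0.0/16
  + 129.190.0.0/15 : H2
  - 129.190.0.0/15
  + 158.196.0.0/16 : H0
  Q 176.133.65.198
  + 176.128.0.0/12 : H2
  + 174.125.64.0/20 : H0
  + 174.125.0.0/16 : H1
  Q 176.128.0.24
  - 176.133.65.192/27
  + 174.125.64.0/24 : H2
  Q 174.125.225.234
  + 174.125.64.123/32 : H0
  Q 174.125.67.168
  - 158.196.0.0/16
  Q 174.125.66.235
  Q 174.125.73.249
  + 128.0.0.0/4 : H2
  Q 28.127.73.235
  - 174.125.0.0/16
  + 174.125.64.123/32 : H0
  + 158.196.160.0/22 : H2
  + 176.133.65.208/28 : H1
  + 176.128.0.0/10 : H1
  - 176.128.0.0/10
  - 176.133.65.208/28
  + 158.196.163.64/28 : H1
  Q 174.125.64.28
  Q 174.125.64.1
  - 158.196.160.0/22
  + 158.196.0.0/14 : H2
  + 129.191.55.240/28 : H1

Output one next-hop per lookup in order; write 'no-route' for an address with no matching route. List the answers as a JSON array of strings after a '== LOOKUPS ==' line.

Trace:
  + 129.191.0.0/16 (H2) depth=16
  + 0.0.0.0/0 (H0) depth=0
  lookup 129.191.106.1: bits 1000000110111111 walk d0:H0→d1:-→d2:-→d3:-→d4:-→d5:-→d6:-→d7:-→d8:-→d9:-→d10:-→d11:-→d12:-→d13:-→d14:-→d15:-→d16:H2 -> H2
  + 176.133.65.192/27 (H1) depth=27
  del 0.0.0.0/0 (clear depth 0)
  del 129.191.0.0/16 (clear depth 16)
  + 129.190.0.0/15 (H2) depth=15
  del 129.190.0.0/15 (clear depth 15)
  + 158.196.0.0/16 (H0) depth=16
  lookup 176.133.65.198: bits 101100001000010101000001110 walk d0:-→d1:-→d2:-→d3:-→d4:-→d5:-→d6:-→d7:-→d8:-→d9:-→d10:-→d11:-→d12:-→d13:-→d14:-→d15:-→d16:-→d17:-→d18:-→d19:-→d20:-→d21:-→d22:-→d23:-→d24:-→d25:-→d26:-→d27:H1 -> H1
  + 176.128.0.0/12 (H2) depth=12
  + 174.125.64.0/20 (H0) depth=20
  + 174.125.0.0/16 (H1) depth=16
  lookup 176.128.0.24: bits 1011000010000 walk d0:-→d1:-→d2:-→d3:-→d4:-→d5:-→d6:-→d7:-→d8:-→d9:-→d10:-→d11:-→d12:H2→d13:- -> H2
  del 176.133.65.192/27 (clear depth 27)
  + 174.125.64.0/24 (H2) depth=24
  lookup 174.125.225.234: bits 1010111001111101 walk d0:-→d1:-→d2:-→d3:-→d4:-→d5:-→d6:-→d7:-→d8:-→d9:-→d10:-→d11:-→d12:-→d13:-→d14:-→d15:-→d16:H1 -> H1
  + 174.125.64.123/32 (H0) depth=32
  lookup 174.125.67.168: bits 1010111001111101010000 walk d0:-→d1:-→d2:-→d3:-→d4:-→d5:-→d6:-→d7:-→d8:-→d9:-→d10:-→d11:-→d12:-→d13:-→d14:-→d15:-→d16:H1→d17:-→d18:-→d19:-→d20:H0→d21:-→d22:- -> H0
  del 158.196.0.0/16 (clear depth 16)
  lookup 174.125.66.235: bits 1010111001111101010000 walk d0:-→d1:-→d2:-→d3:-→d4:-→d5:-→d6:-→d7:-→d8:-→d9:-→d10:-→d11:-→d12:-→d13:-→d14:-→d15:-→d16:H1→d17:-→d18:-→d19:-→d20:H0→d21:-→d22:- -> H0
  lookup 174.125.73.249: bits 10101110011111010100 walk d0:-→d1:-→d2:-→d3:-→d4:-→d5:-→d6:-→d7:-→d8:-→d9:-→d10:-→d11:-→d12:-→d13:-→d14:-→d15:-→d16:H1→d17:-→d18:-→d19:-→d20:H0 -> H0
  + 128.0.0.0/4 (H2) depth=4
  lookup 28.127.73.235: bits ε walk d0:- -> no-route
  del 174.125.0.0/16 (clear depth 16)
  + 174.125.64.123/32 (H0) depth=32
  + 158.196.160.0/22 (H2) depth=22
  + 176.133.65.208/28 (H1) depth=28
  + 176.128.0.0/10 (H1) depth=10
  del 176.128.0.0/10 (clear depth 10)
  del 176.133.65.208/28 (clear depth 28)
  + 158.196.163.64/28 (H1) depth=28
  lookup 174.125.64.28: bits 1010111001111101010000000 walk d0:-→d1:-→d2:-→d3:-→d4:-→d5:-→d6:-→d7:-→d8:-→d9:-→d10:-→d11:-→d12:-→d13:-→d14:-→d15:-→d16:-→d17:-→d18:-→d19:-→d20:H0→d21:-→d22:-→d23:-→d24:H2→d25:- -> H2
  lookup 174.125.64.1: bits 1010111001111101010000000 walk d0:-→d1:-→d2:-→d3:-→d4:-→d5:-→d6:-→d7:-→d8:-→d9:-→d10:-→d11:-→d12:-→d13:-→d14:-→d15:-→d16:-→d17:-→d18:-→d19:-→d20:H0→d21:-→d22:-→d23:-→d24:H2→d25:- -> H2
  del 158.196.160.0/22 (clear depth 22)
  + 158.196.0.0/14 (H2) depth=14
  + 129.191.55.240/28 (H1) depth=28

== LOOKUPS ==
["H2","H1","H2","H1","H0","H0","H0","no-route","H2","H2"]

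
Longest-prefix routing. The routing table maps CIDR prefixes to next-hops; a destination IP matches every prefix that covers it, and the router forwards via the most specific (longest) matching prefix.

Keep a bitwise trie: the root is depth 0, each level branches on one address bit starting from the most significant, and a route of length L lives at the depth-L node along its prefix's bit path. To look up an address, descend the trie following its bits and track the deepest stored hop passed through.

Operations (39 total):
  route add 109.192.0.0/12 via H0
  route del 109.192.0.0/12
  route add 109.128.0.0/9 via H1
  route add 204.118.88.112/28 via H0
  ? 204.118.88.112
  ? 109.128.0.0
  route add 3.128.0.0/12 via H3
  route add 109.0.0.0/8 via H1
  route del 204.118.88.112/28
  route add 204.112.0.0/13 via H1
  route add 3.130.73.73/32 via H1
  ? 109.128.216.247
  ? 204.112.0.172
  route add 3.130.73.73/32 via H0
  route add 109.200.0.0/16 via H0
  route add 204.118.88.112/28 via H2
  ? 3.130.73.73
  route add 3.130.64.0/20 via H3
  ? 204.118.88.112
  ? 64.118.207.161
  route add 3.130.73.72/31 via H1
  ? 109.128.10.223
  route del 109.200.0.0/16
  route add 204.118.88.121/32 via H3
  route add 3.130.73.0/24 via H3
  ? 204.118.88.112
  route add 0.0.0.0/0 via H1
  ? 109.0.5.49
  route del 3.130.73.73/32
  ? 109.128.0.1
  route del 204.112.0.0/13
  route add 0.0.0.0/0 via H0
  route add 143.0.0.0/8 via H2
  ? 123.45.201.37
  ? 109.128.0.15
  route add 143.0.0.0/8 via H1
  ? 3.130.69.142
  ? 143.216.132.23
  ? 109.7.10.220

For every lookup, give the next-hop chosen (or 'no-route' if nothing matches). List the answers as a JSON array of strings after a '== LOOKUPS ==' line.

Apply in order:
  + 109.192.0.0/12 (H0) depth=12
  del 109.192.0.0/12 (clear depth 12)
  + 109.128.0.0/9 (H1) depth=9
  + 204.118.88.112/28 (H0) depth=28
  ? 204.118.88.112  path d0:-→d1:-→d2:-→d3:-→d4:-→d5:-→d6:-→d7:-→d8:-→d9:-→d10:-→d11:-→d12:-→d13:-→d14:-→d15:-→d16:-→d17:-→d18:-→d19:-→d20:-→d21:-→d22:-→d23:-→d24:-→d25:-→d26:-→d27:-→d28:H0  best=H0
  ? 109.128.0.0  path d0:-→d1:-→d2:-→d3:-→d4:-→d5:-→d6:-→d7:-→d8:-→d9:H1  best=H1
  + 3.128.0.0/12 (H3) depth=12
  + 109.0.0.0/8 (H1) depth=8
  del 204.118.88.112/28 (clear depth 28)
  + 204.112.0.0/13 (H1) depth=13
  + 3.130.73.73/32 (H1) depth=32
  ? 109.128.216.247  path d0:-→d1:-→d2:-→d3:-→d4:-→d5:-→d6:-→d7:-→d8:H1→d9:H1  best=H1
  ? 204.112.0.172  path d0:-→d1:-→d2:-→d3:-→d4:-→d5:-→d6:-→d7:-→d8:-→d9:-→d10:-→d11:-→d12:-→d13:H1  best=H1
  + 3.130.73.73/32 (H0) depth=32
  + 109.200.0.0/16 (H0) depth=16
  + 204.118.88.112/28 (H2) depth=28
  ? 3.130.73.73  path d0:-→d1:-→d2:-→d3:-→d4:-→d5:-→d6:-→d7:-→d8:-→d9:-→d10:-→d11:-→d12:H3→d13:-→d14:-→d15:-→d16:-→d17:-→d18:-→d19:-→d20:-→d21:-→d22:-→d23:-→d24:-→d25:-→d26:-→d27:-→d28:-→d29:-→d30:-→d31:-→d32:H0  best=H0
  + 3.130.64.0/20 (H3) depth=20
  ? 204.118.88.112  path d0:-→d1:-→d2:-→d3:-→d4:-→d5:-→d6:-→d7:-→d8:-→d9:-→d10:-→d11:-→d12:-→d13:H1→d14:-→d15:-→d16:-→d17:-→d18:-→d19:-→d20:-→d21:-→d22:-→d23:-→d24:-→d25:-→d26:-→d27:-→d28:H2  best=H2
  ? 64.118.207.161  path d0:-→d1:-→d2:-  best=no-route
  + 3.130.73.72/31 (H1) depth=31
  ? 109.128.10.223  path d0:-→d1:-→d2:-→d3:-→d4:-→d5:-→d6:-→d7:-→d8:H1→d9:H1  best=H1
  del 109.200.0.0/16 (clear depth 16)
  + 204.118.88.121/32 (H3) depth=32
  + 3.130.73.0/24 (H3) depth=24
  ? 204.118.88.112  path d0:-→d1:-→d2:-→d3:-→d4:-→d5:-→d6:-→d7:-→d8:-→d9:-→d10:-→d11:-→d12:-→d13:H1→d14:-→d15:-→d16:-→d17:-→d18:-→d19:-→d20:-→d21:-→d22:-→d23:-→d24:-→d25:-→d26:-→d27:-→d28:H2  best=H2
  + 0.0.0.0/0 (H1) depth=0
  ? 109.0.5.49  path d0:H1→d1:-→d2:-→d3:-→d4:-→d5:-→d6:-→d7:-→d8:H1  best=H1
  del 3.130.73.73/32 (clear depth 32)
  ? 109.128.0.1  path d0:H1→d1:-→d2:-→d3:-→d4:-→d5:-→d6:-→d7:-→d8:H1→d9:H1  best=H1
  del 204.112.0.0/13 (clear depth 13)
  + 0.0.0.0/0 (H0) depth=0
  + 143.0.0.0/8 (H2) depth=8
  ? 123.45.201.37  path d0:H0→d1:-→d2:-→d3:-  best=H0
  ? 109.128.0.15  path d0:H0→d1:-→d2:-→d3:-→d4:-→d5:-→d6:-→d7:-→d8:H1→d9:H1  best=H1
  + 143.0.0.0/8 (H1) depth=8
  ? 3.130.69.142  path d0:H0→d1:-→d2:-→d3:-→d4:-→d5:-→d6:-→d7:-→d8:-→d9:-→d10:-→d11:-→d12:H3→d13:-→d14:-→d15:-→d16:-→d17:-→d18:-→d19:-→d20:H3  best=H3
  ? 143.216.132.23  path d0:H0→d1:-→d2:-→d3:-→d4:-→d5:-→d6:-→d7:-→d8:H1  best=H1
  ? 109.7.10.220  path d0:H0→d1:-→d2:-→d3:-→d4:-→d5:-→d6:-→d7:-→d8:H1  best=H1

== LOOKUPS ==
["H0","H1","H1","H1","H0","H2","no-route","H1","H2","H1","H1","H0","H1","H3","H1","H1"]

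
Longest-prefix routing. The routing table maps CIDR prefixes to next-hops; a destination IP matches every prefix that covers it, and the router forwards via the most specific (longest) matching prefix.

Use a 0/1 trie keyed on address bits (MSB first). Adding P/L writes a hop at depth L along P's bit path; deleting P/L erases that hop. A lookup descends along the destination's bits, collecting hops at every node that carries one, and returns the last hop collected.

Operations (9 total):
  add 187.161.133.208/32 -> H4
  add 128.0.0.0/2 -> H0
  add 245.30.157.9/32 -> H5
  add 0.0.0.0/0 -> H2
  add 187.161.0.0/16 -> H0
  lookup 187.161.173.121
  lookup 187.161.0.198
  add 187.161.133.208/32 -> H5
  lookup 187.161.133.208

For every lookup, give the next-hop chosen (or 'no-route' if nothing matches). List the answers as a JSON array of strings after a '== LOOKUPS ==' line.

Apply in order:
  + 187.161.133.208/32 (H4) depth=32
  + 128.0.0.0/2 (H0) depth=2
  + 245.30.157.9/32 (H5) depth=32
  + 0.0.0.0/0 (H2) depth=0
  + 187.161.0.0/16 (H0) depth=16
  ? 187.161.173.121  path d0:H2→d1:-→d2:H0→d3:-→d4:-→d5:-→d6:-→d7:-→d8:-→d9:-→d10:-→d11:-→d12:-→d13:-→d14:-→d15:-→d16:H0→d17:-→d18:-  best=H0
  ? 187.161.0.198  path d0:H2→d1:-→d2:H0→d3:-→d4:-→d5:-→d6:-→d7:-→d8:-→d9:-→d10:-→d11:-→d12:-→d13:-→d14:-→d15:-→d16:H0  best=H0
  + 187.161.133.208/32 (H5) depth=32
  ? 187.161.133.208  path d0:H2→d1:-→d2:H0→d3:-→d4:-→d5:-→d6:-→d7:-→d8:-→d9:-→d10:-→d11:-→d12:-→d13:-→d14:-→d15:-→d16:H0→d17:-→d18:-→d19:-→d20:-→d21:-→d22:-→d23:-→d24:-→d25:-→d26:-→d27:-→d28:-→d29:-→d30:-→d31:-→d32:H5  best=H5

== LOOKUPS ==
["H0","H0","H5"]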